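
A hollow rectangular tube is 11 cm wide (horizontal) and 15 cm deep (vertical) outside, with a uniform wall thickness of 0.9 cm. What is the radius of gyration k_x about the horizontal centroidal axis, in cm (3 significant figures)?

k_x ≈ 5.53 cm

Decompose the section into non-overlapping parts with the origin at the bottom-left of its bounding rectangle.
Outer rectangle: 11 × 15, A = 165 cm², y = 7.5 cm, Ī = 3093.8 cm⁴.
Inner void (subtracted): 9.2 × 13.2, A = 121.44 cm², y = 7.5 cm, Ī = 1763.3 cm⁴.
By symmetry the centroid is at mid-height, ȳ = 7.5 cm.
All pieces are centred on the horizontal centroidal axis, so I = ΣĪ (holes subtracted) = 1330.4 cm⁴.
Radius of gyration: k = √(I/A) = √(1330.4 / 43.56) = 5.5265 cm.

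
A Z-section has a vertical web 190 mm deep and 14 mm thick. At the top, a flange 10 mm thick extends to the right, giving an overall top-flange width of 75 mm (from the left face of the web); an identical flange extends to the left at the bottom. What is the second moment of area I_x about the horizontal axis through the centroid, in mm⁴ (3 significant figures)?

Decompose the section into non-overlapping parts with the origin at the bottom-left of its bounding rectangle.
Web: 14 × 190, A = 2 660 mm², y = 95 mm, Ī = 8 002 167 mm⁴.
Top flange (beyond web): 61 × 10, A = 610 mm², y = 185 mm, Ī = 5083.3 mm⁴.
Bottom flange (beyond web): 61 × 10, A = 610 mm², y = 5 mm, Ī = 5083.3 mm⁴.
Centroid: ȳ = ΣA·y / ΣA = 95 mm.
Transfer each piece to the horizontal axis through the centroid using Ī + A·d² with d = y − 95:
  web: d = 0 mm → contributes +8 002 167 mm⁴
  top flange (beyond web): d = 90 mm → contributes +4 946 083 mm⁴
  bottom flange (beyond web): d = -90 mm → contributes +4 946 083 mm⁴
Total I = 17 894 333 mm⁴.

I_x ≈ 1.79 × 10⁷ mm⁴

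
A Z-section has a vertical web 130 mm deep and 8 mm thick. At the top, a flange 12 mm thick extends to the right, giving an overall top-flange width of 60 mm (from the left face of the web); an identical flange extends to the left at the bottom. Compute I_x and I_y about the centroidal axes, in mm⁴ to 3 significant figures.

I_x ≈ 5.82 × 10⁶ mm⁴, I_y ≈ 1.41 × 10⁶ mm⁴

Break the section into simple shapes (no overlaps), measuring from the bottom-left corner of the bounding box.
Web: 8 × 130, A = 1 040 mm², y = 65 mm, Ī = 1 464 667 mm⁴.
Top flange (beyond web): 52 × 12, A = 624 mm², y = 124 mm, Ī = 7 488 mm⁴.
Bottom flange (beyond web): 52 × 12, A = 624 mm², y = 6 mm, Ī = 7 488 mm⁴.
Centroid: ȳ = ΣA·y / ΣA = 65 mm.
Transfer each piece to the centroidal x-axis using Ī + A·d² with d = y − 65:
  web: d = 0 mm → contributes +1 464 667 mm⁴
  top flange (beyond web): d = 59 mm → contributes +2 179 632 mm⁴
  bottom flange (beyond web): d = -59 mm → contributes +2 179 632 mm⁴
Total I = 5 823 931 mm⁴.
For the y-axis: x̄ = 56 mm.
Repeating about the centroidal y-axis gives I_y = 1 409 963 mm⁴.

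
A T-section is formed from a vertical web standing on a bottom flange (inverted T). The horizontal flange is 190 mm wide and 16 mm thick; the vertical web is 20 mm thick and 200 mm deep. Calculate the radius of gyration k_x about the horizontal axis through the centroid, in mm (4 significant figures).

Break the section into simple shapes (no overlaps), measuring from the bottom-left corner of the bounding box.
Flange: 190 × 16, A = 3 040 mm², y = 8 mm, Ī = 64853.3 mm⁴.
Web: 20 × 200, A = 4 000 mm², y = 116 mm, Ī = 13 333 333 mm⁴.
Centroid: ȳ = ΣA·y / ΣA = 69.3636 mm.
Transfer each piece to the horizontal axis through the centroid using Ī + A·d² with d = y − 69.3636:
  flange: d = -61.3636 mm → contributes +11 511 961 mm⁴
  web: d = 46.6364 mm → contributes +22 033 135 mm⁴
Total I = 33 545 096 mm⁴.
Radius of gyration: k = √(I/A) = √(33 545 096 / 7 040) = 69.0285 mm.

k_x ≈ 69.03 mm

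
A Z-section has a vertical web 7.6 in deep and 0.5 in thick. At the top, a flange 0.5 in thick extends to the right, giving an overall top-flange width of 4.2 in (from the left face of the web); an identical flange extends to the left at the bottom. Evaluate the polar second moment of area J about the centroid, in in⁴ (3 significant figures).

J ≈ 85.6 in⁴

Decompose the section into non-overlapping parts with the origin at the bottom-left of its bounding rectangle.
Web: 0.5 × 7.6, A = 3.8 in², y = 3.8 in, Ī = 18.291 in⁴.
Top flange (beyond web): 3.7 × 0.5, A = 1.85 in², y = 7.35 in, Ī = 0.038542 in⁴.
Bottom flange (beyond web): 3.7 × 0.5, A = 1.85 in², y = 0.25 in, Ī = 0.038542 in⁴.
Centroid: ȳ = ΣA·y / ΣA = 3.8 in.
Transfer each piece to the centroidal x-axis using Ī + A·d² with d = y − 3.8:
  web: d = 0 in → contributes +18.291 in⁴
  top flange (beyond web): d = 3.55 in → contributes +23.353 in⁴
  bottom flange (beyond web): d = -3.55 in → contributes +23.353 in⁴
Total I = 64.997 in⁴.
For the y-axis: x̄ = 3.95 in.
Repeating about the centroidal y-axis gives I_y = 20.617 in⁴.
Polar second moment: J = I_x + I_y = 85.614 in⁴.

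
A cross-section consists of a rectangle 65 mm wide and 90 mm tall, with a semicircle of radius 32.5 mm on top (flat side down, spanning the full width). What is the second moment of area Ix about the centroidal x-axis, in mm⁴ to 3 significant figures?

Break the section into simple shapes (no overlaps), measuring from the bottom-left corner of the bounding box.
Rectangular body: 65 × 90, A = 5 850 mm², y = 45 mm, Ī = 3 948 750 mm⁴.
Semicircular cap: semicircle r = 32.5, A = 1659.2 mm², y = 103.79 mm, Ī = 122 452 mm⁴.
Centroid: ȳ = ΣA·y / ΣA = 57.99 mm.
Transfer each piece to the centroidal x-axis using Ī + A·d² with d = y − 57.99:
  rectangular body: d = -12.99 mm → contributes +4 935 949 mm⁴
  semicircular cap: d = 45.803 mm → contributes +3 603 211 mm⁴
Total I = 8 539 160 mm⁴.

Ix ≈ 8.54 × 10⁶ mm⁴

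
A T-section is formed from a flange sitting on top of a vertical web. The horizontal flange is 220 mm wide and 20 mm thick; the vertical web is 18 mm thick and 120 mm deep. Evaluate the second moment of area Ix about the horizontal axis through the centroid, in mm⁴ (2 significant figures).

Split into non-overlapping primitives; take the origin at the lower-left of the bounding box.
Flange: 220 × 20, A = 4 400 mm², y = 130 mm, Ī = 146 667 mm⁴.
Web: 18 × 120, A = 2 160 mm², y = 60 mm, Ī = 2 592 000 mm⁴.
Centroid: ȳ = ΣA·y / ΣA = 107 mm.
Transfer each piece to the horizontal axis through the centroid using Ī + A·d² with d = y − 107:
  flange: d = 23.05 mm → contributes +2 484 150 mm⁴
  web: d = -46.95 mm → contributes +7 353 541 mm⁴
Total I = 9 837 691 mm⁴.

Ix ≈ 9.8 × 10⁶ mm⁴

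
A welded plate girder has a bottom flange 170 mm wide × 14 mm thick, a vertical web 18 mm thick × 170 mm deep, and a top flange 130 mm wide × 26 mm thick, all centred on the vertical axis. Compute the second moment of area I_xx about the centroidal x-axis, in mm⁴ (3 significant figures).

Decompose the section into non-overlapping parts with the origin at the bottom-left of its bounding rectangle.
Bottom plate: 170 × 14, A = 2 380 mm², y = 7 mm, Ī = 38 873 mm⁴.
Web plate: 18 × 170, A = 3 060 mm², y = 99 mm, Ī = 7 369 500 mm⁴.
Top plate: 130 × 26, A = 3 380 mm², y = 197 mm, Ī = 190 407 mm⁴.
Centroid: ȳ = ΣA·y / ΣA = 111.73 mm.
Transfer each piece to the centroidal x-axis using Ī + A·d² with d = y − 111.73:
  bottom plate: d = -104.73 mm → contributes +26 143 680 mm⁴
  web plate: d = -12.73 mm → contributes +7 865 394 mm⁴
  top plate: d = 85.27 mm → contributes +24 766 204 mm⁴
Total I = 58 775 278 mm⁴.

I_xx ≈ 5.88 × 10⁷ mm⁴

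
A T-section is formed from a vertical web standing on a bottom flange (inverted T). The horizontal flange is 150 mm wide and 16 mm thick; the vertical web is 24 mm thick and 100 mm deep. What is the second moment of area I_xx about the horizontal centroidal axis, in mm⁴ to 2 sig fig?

I_xx ≈ 6.1 × 10⁶ mm⁴

Split into non-overlapping primitives; take the origin at the lower-left of the bounding box.
Flange: 150 × 16, A = 2 400 mm², y = 8 mm, Ī = 51 200 mm⁴.
Web: 24 × 100, A = 2 400 mm², y = 66 mm, Ī = 2 000 000 mm⁴.
Centroid: ȳ = ΣA·y / ΣA = 37 mm.
Transfer each piece to the horizontal centroidal axis using Ī + A·d² with d = y − 37:
  flange: d = -29 mm → contributes +2 069 600 mm⁴
  web: d = 29 mm → contributes +4 018 400 mm⁴
Total I = 6 088 000 mm⁴.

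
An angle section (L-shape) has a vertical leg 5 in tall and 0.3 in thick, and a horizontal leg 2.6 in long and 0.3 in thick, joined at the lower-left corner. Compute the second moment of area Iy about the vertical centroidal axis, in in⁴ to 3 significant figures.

Break the section into simple shapes (no overlaps), measuring from the bottom-left corner of the bounding box.
Vertical leg: 0.3 × 5, A = 1.5 in², x = 0.15 in, Ī = 0.01125 in⁴.
Horizontal leg (remainder): 2.3 × 0.3, A = 0.69 in², x = 1.45 in, Ī = 0.30418 in⁴.
Centroid: x̄ = ΣA·x / ΣA = 0.55959 in.
Transfer each piece to the vertical centroidal axis using Ī + A·d² with d = x − 0.55959:
  vertical leg: d = -0.40959 in → contributes +0.26289 in⁴
  horizontal leg (remainder): d = 0.89041 in → contributes +0.85123 in⁴
Total I = 1.1141 in⁴.

Iy ≈ 1.11 in⁴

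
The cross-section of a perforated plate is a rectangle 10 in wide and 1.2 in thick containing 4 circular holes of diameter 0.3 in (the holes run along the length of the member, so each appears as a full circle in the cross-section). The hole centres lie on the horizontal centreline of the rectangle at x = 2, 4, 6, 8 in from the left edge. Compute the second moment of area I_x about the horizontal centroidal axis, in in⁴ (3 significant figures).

Decompose the section into non-overlapping parts with the origin at the bottom-left of its bounding rectangle.
Plate: 10 × 1.2, A = 12 in², y = 0.6 in, Ī = 1.44 in⁴.
Hole 1 (subtracted): ⌀0.3, A = 0.070686 in², y = 0.6 in, Ī = 0.00039761 in⁴.
Hole 2 (subtracted): ⌀0.3, A = 0.070686 in², y = 0.6 in, Ī = 0.00039761 in⁴.
Hole 3 (subtracted): ⌀0.3, A = 0.070686 in², y = 0.6 in, Ī = 0.00039761 in⁴.
Hole 4 (subtracted): ⌀0.3, A = 0.070686 in², y = 0.6 in, Ī = 0.00039761 in⁴.
By symmetry the centroid is at mid-height, ȳ = 0.6 in.
All pieces are centred on the horizontal centroidal axis, so I = ΣĪ (holes subtracted) = 1.4384 in⁴.

I_x ≈ 1.44 in⁴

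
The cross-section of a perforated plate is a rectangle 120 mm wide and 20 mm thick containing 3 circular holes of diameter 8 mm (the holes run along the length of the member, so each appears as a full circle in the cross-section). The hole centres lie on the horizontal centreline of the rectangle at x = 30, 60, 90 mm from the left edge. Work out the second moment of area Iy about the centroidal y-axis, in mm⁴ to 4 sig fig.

Iy ≈ 2.789 × 10⁶ mm⁴

Decompose the section into non-overlapping parts with the origin at the bottom-left of its bounding rectangle.
Plate: 120 × 20, A = 2 400 mm², x = 60 mm, Ī = 2 880 000 mm⁴.
Hole 1 (subtracted): ⌀8, A = 50.2655 mm², x = 30 mm, Ī = 201.062 mm⁴.
Hole 2 (subtracted): ⌀8, A = 50.2655 mm², x = 60 mm, Ī = 201.062 mm⁴.
Hole 3 (subtracted): ⌀8, A = 50.2655 mm², x = 90 mm, Ī = 201.062 mm⁴.
By symmetry the centroid is at mid-width, x̄ = 60 mm.
Transfer each piece to the centroidal y-axis using Ī + A·d² with d = x − 60:
  plate: d = 0 mm → contributes +2 880 000 mm⁴
  hole 1: d = -30 mm → contributes −45 440 mm⁴
  hole 2: d = 0 mm → contributes −201.062 mm⁴
  hole 3: d = 30 mm → contributes −45 440 mm⁴
Total I = 2 788 919 mm⁴.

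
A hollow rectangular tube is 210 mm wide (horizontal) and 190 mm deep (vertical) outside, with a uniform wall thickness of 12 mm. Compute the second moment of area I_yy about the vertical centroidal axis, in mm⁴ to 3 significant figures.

I_yy ≈ 5.76 × 10⁷ mm⁴

Decompose the section into non-overlapping parts with the origin at the bottom-left of its bounding rectangle.
Outer rectangle: 210 × 190, A = 39 900 mm², x = 105 mm, Ī = 146 632 500 mm⁴.
Inner void (subtracted): 186 × 166, A = 30 876 mm², x = 105 mm, Ī = 89 015 508 mm⁴.
By symmetry the centroid is at mid-width, x̄ = 105 mm.
All pieces are centred on the vertical centroidal axis, so I = ΣĪ (holes subtracted) = 57 616 992 mm⁴.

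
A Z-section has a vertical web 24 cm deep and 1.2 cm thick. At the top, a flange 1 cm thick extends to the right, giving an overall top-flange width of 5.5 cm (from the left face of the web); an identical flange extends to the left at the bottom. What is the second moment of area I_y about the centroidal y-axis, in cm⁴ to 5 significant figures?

Split into non-overlapping primitives; take the origin at the lower-left of the bounding box.
Web: 1.2 × 24, A = 28.8 cm², x = 4.9 cm, Ī = 3.456 cm⁴.
Top flange (beyond web): 4.3 × 1, A = 4.3 cm², x = 7.65 cm, Ī = 6.625583 cm⁴.
Bottom flange (beyond web): 4.3 × 1, A = 4.3 cm², x = 2.15 cm, Ī = 6.625583 cm⁴.
Centroid: x̄ = ΣA·x / ΣA = 4.9 cm.
Transfer each piece to the centroidal y-axis using Ī + A·d² with d = x − 4.9:
  web: d = 0 cm → contributes +3.456 cm⁴
  top flange (beyond web): d = 2.75 cm → contributes +39.14433 cm⁴
  bottom flange (beyond web): d = -2.75 cm → contributes +39.14433 cm⁴
Total I = 81.74467 cm⁴.

I_y ≈ 81.745 cm⁴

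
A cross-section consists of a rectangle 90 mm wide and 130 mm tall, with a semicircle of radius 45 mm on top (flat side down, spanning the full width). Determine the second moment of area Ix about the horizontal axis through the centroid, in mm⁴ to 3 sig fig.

Decompose the section into non-overlapping parts with the origin at the bottom-left of its bounding rectangle.
Rectangular body: 90 × 130, A = 11 700 mm², y = 65 mm, Ī = 16 477 500 mm⁴.
Semicircular cap: semicircle r = 45, A = 3180.9 mm², y = 149.1 mm, Ī = 450 072 mm⁴.
Centroid: ȳ = ΣA·y / ΣA = 82.977 mm.
Transfer each piece to the horizontal axis through the centroid using Ī + A·d² with d = y − 82.977:
  rectangular body: d = -17.977 mm → contributes +20 258 415 mm⁴
  semicircular cap: d = 66.122 mm → contributes +14 357 214 mm⁴
Total I = 34 615 629 mm⁴.

Ix ≈ 3.46 × 10⁷ mm⁴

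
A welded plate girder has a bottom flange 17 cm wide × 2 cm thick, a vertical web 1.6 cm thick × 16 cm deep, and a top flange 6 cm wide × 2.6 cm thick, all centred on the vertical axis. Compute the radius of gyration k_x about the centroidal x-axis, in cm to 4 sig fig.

k_x ≈ 7.584 cm

Treat the section as a set of non-overlapping primitives; coordinates are from the bounding-box lower-left.
Bottom plate: 17 × 2, A = 34 cm², y = 1 cm, Ī = 11.3333 cm⁴.
Web plate: 1.6 × 16, A = 25.6 cm², y = 10 cm, Ī = 546.133 cm⁴.
Top plate: 6 × 2.6, A = 15.6 cm², y = 19.3 cm, Ī = 8.788 cm⁴.
Centroid: ȳ = ΣA·y / ΣA = 7.86011 cm.
Transfer each piece to the centroidal x-axis using Ī + A·d² with d = y − 7.86011:
  bottom plate: d = -6.86011 cm → contributes +1611.41 cm⁴
  web plate: d = 2.13989 cm → contributes +663.359 cm⁴
  top plate: d = 11.4399 cm → contributes +2050.38 cm⁴
Total I = 4325.15 cm⁴.
Radius of gyration: k = √(I/A) = √(4325.15 / 75.2) = 7.58388 cm.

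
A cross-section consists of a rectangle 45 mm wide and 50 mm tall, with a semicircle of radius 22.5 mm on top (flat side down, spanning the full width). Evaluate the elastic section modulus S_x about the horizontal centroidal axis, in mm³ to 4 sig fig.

S_x ≈ 3.114 × 10⁴ mm³

Treat the section as a set of non-overlapping primitives; coordinates are from the bounding-box lower-left.
Rectangular body: 45 × 50, A = 2 250 mm², y = 25 mm, Ī = 468 750 mm⁴.
Semicircular cap: semicircle r = 22.5, A = 795.216 mm², y = 59.5493 mm, Ī = 28129.5 mm⁴.
Centroid: ȳ = ΣA·y / ΣA = 34.0221 mm.
Transfer each piece to the horizontal centroidal axis using Ī + A·d² with d = y − 34.0221:
  rectangular body: d = -9.02207 mm → contributes +651 895 mm⁴
  semicircular cap: d = 25.5272 mm → contributes +546 323 mm⁴
Total I = 1 198 218 mm⁴.
Extreme fibre distance c = 38.4779 mm; S = I/c = 31140.4 mm³.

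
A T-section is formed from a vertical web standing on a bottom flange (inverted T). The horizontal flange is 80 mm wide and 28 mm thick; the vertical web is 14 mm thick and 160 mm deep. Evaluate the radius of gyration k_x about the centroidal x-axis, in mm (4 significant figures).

Treat the section as a set of non-overlapping primitives; coordinates are from the bounding-box lower-left.
Flange: 80 × 28, A = 2 240 mm², y = 14 mm, Ī = 146 347 mm⁴.
Web: 14 × 160, A = 2 240 mm², y = 108 mm, Ī = 4 778 667 mm⁴.
Centroid: ȳ = ΣA·y / ΣA = 61 mm.
Transfer each piece to the centroidal x-axis using Ī + A·d² with d = y − 61:
  flange: d = -47 mm → contributes +5 094 507 mm⁴
  web: d = 47 mm → contributes +9 726 827 mm⁴
Total I = 14 821 333 mm⁴.
Radius of gyration: k = √(I/A) = √(14 821 333 / 4 480) = 57.5181 mm.

k_x ≈ 57.52 mm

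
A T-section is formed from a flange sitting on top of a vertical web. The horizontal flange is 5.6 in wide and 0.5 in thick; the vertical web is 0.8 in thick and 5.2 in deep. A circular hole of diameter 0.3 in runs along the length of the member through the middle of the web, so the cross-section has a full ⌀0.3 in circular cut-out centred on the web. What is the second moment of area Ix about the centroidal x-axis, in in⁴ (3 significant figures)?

Ix ≈ 22.9 in⁴

Decompose the section into non-overlapping parts with the origin at the bottom-left of its bounding rectangle.
Flange: 5.6 × 0.5, A = 2.8 in², y = 5.45 in, Ī = 0.058333 in⁴.
Web: 0.8 × 5.2, A = 4.16 in², y = 2.6 in, Ī = 9.3739 in⁴.
Hole (subtracted): ⌀0.3, A = 0.070686 in², y = 2.6 in, Ī = 0.00039761 in⁴.
Centroid: ȳ = ΣA·y / ΣA = 3.7583 in.
Transfer each piece to the centroidal x-axis using Ī + A·d² with d = y − 3.7583:
  flange: d = 1.6917 in → contributes +8.0714 in⁴
  web: d = -1.1583 in → contributes +14.955 in⁴
  hole: d = -1.1583 in → contributes −0.095236 in⁴
Total I = 22.931 in⁴.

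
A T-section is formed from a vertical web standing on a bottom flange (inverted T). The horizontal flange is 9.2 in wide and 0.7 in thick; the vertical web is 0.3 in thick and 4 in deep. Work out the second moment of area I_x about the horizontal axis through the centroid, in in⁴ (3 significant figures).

I_x ≈ 7.45 in⁴

Break the section into simple shapes (no overlaps), measuring from the bottom-left corner of the bounding box.
Flange: 9.2 × 0.7, A = 6.44 in², y = 0.35 in, Ī = 0.26297 in⁴.
Web: 0.3 × 4, A = 1.2 in², y = 2.7 in, Ī = 1.6 in⁴.
Centroid: ȳ = ΣA·y / ΣA = 0.71911 in.
Transfer each piece to the horizontal axis through the centroid using Ī + A·d² with d = y − 0.71911:
  flange: d = -0.36911 in → contributes +1.1404 in⁴
  web: d = 1.9809 in → contributes +6.3087 in⁴
Total I = 7.4491 in⁴.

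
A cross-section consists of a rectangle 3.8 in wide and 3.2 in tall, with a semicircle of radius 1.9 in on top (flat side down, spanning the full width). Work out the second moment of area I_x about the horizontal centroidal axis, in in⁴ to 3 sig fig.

Treat the section as a set of non-overlapping primitives; coordinates are from the bounding-box lower-left.
Rectangular body: 3.8 × 3.2, A = 12.16 in², y = 1.6 in, Ī = 10.377 in⁴.
Semicircular cap: semicircle r = 1.9, A = 5.6706 in², y = 4.0064 in, Ī = 1.4304 in⁴.
Centroid: ȳ = ΣA·y / ΣA = 2.3653 in.
Transfer each piece to the horizontal centroidal axis using Ī + A·d² with d = y − 2.3653:
  rectangular body: d = -0.76529 in → contributes +17.498 in⁴
  semicircular cap: d = 1.6411 in → contributes +16.702 in⁴
Total I = 34.201 in⁴.

I_x ≈ 34.2 in⁴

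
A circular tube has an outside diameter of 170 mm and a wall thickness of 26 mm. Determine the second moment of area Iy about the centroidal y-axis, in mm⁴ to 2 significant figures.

Treat the section as a set of non-overlapping primitives; coordinates are from the bounding-box lower-left.
Outer circle: ⌀170, A = 22 698 mm², x = 85 mm, Ī = 40 998 275 mm⁴.
Bore (subtracted): ⌀118, A = 10 936 mm², x = 85 mm, Ī = 9 516 953 mm⁴.
By symmetry the centroid is at mid-width, x̄ = 85 mm.
All pieces are centred on the centroidal y-axis, so I = ΣĪ (holes subtracted) = 31 481 322 mm⁴.

Iy ≈ 3.1 × 10⁷ mm⁴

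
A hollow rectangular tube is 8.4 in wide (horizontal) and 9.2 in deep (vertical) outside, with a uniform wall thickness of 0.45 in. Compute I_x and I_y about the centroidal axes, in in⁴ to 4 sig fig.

I_x ≈ 187.7 in⁴, I_y ≈ 162.6 in⁴

Treat the section as a set of non-overlapping primitives; coordinates are from the bounding-box lower-left.
Outer rectangle: 8.4 × 9.2, A = 77.28 in², y = 4.6 in, Ī = 545.082 in⁴.
Inner void (subtracted): 7.5 × 8.3, A = 62.25 in², y = 4.6 in, Ī = 357.367 in⁴.
By symmetry the centroid is at mid-height, ȳ = 4.6 in.
All pieces are centred on the centroidal x-axis, so I = ΣĪ (holes subtracted) = 187.715 in⁴.
Repeating about the centroidal y-axis gives I_y = 162.61 in⁴.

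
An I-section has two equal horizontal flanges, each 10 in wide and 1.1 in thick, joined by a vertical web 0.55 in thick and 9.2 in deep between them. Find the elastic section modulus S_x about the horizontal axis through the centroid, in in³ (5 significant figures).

S_x ≈ 109.02 in³

Split into non-overlapping primitives; take the origin at the lower-left of the bounding box.
Bottom flange: 10 × 1.1, A = 11 in², y = 0.55 in, Ī = 1.109167 in⁴.
Web: 0.55 × 9.2, A = 5.06 in², y = 5.7 in, Ī = 35.68987 in⁴.
Top flange: 10 × 1.1, A = 11 in², y = 10.85 in, Ī = 1.109167 in⁴.
By symmetry the centroid is at mid-height, ȳ = 5.7 in.
Transfer each piece to the horizontal axis through the centroid using Ī + A·d² with d = y − 5.7:
  bottom flange: d = -5.15 in → contributes +292.8567 in⁴
  web: d = 0 in → contributes +35.68987 in⁴
  top flange: d = 5.15 in → contributes +292.8567 in⁴
Total I = 621.4032 in⁴.
Extreme fibre distance c = 5.7 in; S = I/c = 109.0181 in³.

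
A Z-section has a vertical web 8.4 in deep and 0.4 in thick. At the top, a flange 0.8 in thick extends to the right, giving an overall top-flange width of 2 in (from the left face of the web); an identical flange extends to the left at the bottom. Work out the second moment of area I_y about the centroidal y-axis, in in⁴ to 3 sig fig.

Break the section into simple shapes (no overlaps), measuring from the bottom-left corner of the bounding box.
Web: 0.4 × 8.4, A = 3.36 in², x = 1.8 in, Ī = 0.0448 in⁴.
Top flange (beyond web): 1.6 × 0.8, A = 1.28 in², x = 2.8 in, Ī = 0.27307 in⁴.
Bottom flange (beyond web): 1.6 × 0.8, A = 1.28 in², x = 0.8 in, Ī = 0.27307 in⁴.
Centroid: x̄ = ΣA·x / ΣA = 1.8 in.
Transfer each piece to the centroidal y-axis using Ī + A·d² with d = x − 1.8:
  web: d = 0 in → contributes +0.0448 in⁴
  top flange (beyond web): d = 1 in → contributes +1.5531 in⁴
  bottom flange (beyond web): d = -1 in → contributes +1.5531 in⁴
Total I = 3.1509 in⁴.

I_y ≈ 3.15 in⁴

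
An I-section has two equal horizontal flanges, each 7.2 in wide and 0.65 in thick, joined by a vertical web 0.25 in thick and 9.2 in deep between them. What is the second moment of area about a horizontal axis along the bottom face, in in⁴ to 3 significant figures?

I_base ≈ 565 in⁴

Split into non-overlapping primitives; take the origin at the lower-left of the bounding box.
Bottom flange: 7.2 × 0.65, A = 4.68 in², y = 0.325 in, Ī = 0.16478 in⁴.
Web: 0.25 × 9.2, A = 2.3 in², y = 5.25 in, Ī = 16.223 in⁴.
Top flange: 7.2 × 0.65, A = 4.68 in², y = 10.175 in, Ī = 0.16478 in⁴.
Transfer each piece to the bottom edge using Ī + A·d² with d = y − 0:
  bottom flange: d = 0.325 in → contributes +0.6591 in⁴
  web: d = 5.25 in → contributes +79.616 in⁴
  top flange: d = 10.175 in → contributes +484.69 in⁴
Total I = 564.96 in⁴.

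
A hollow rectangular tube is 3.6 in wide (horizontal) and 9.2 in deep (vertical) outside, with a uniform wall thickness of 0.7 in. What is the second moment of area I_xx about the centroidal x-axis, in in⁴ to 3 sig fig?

Break the section into simple shapes (no overlaps), measuring from the bottom-left corner of the bounding box.
Outer rectangle: 3.6 × 9.2, A = 33.12 in², y = 4.6 in, Ī = 233.61 in⁴.
Inner void (subtracted): 2.2 × 7.8, A = 17.16 in², y = 4.6 in, Ī = 87.001 in⁴.
By symmetry the centroid is at mid-height, ȳ = 4.6 in.
All pieces are centred on the centroidal x-axis, so I = ΣĪ (holes subtracted) = 146.61 in⁴.

I_xx ≈ 147 in⁴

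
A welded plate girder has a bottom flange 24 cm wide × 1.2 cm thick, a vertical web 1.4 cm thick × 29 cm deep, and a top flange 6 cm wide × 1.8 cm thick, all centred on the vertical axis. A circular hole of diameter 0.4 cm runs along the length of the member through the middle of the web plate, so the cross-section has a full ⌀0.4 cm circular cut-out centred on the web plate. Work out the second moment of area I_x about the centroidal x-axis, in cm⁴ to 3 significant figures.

I_x ≈ 1.11 × 10⁴ cm⁴

Decompose the section into non-overlapping parts with the origin at the bottom-left of its bounding rectangle.
Bottom plate: 24 × 1.2, A = 28.8 cm², y = 0.6 cm, Ī = 3.456 cm⁴.
Web plate: 1.4 × 29, A = 40.6 cm², y = 15.7 cm, Ī = 2845.4 cm⁴.
Top plate: 6 × 1.8, A = 10.8 cm², y = 31.1 cm, Ī = 2.916 cm⁴.
Hole (subtracted): ⌀0.4, A = 0.12566 cm², y = 15.7 cm, Ī = 0.0012566 cm⁴.
Centroid: ȳ = ΣA·y / ΣA = 12.346 cm.
Transfer each piece to the centroidal x-axis using Ī + A·d² with d = y − 12.346:
  bottom plate: d = -11.746 cm → contributes +3 977 cm⁴
  web plate: d = 3.3539 cm → contributes +3302.1 cm⁴
  top plate: d = 18.754 cm → contributes +3801.4 cm⁴
  hole: d = 3.3539 cm → contributes −1.4148 cm⁴
Total I = 11 079 cm⁴.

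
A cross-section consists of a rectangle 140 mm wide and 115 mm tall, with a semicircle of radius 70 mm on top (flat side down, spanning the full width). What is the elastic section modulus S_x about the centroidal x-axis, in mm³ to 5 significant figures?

Decompose the section into non-overlapping parts with the origin at the bottom-left of its bounding rectangle.
Rectangular body: 140 × 115, A = 16 100 mm², y = 57.5 mm, Ī = 17 743 542 mm⁴.
Semicircular cap: semicircle r = 70, A = 7696.902 mm², y = 144.7089 mm, Ī = 2 635 265 mm⁴.
Centroid: ȳ = ΣA·y / ΣA = 85.70697 mm.
Transfer each piece to the centroidal x-axis using Ī + A·d² with d = y − 85.70697:
  rectangular body: d = -28.20697 mm → contributes +30 553 237 mm⁴
  semicircular cap: d = 59.00195 mm → contributes +29 429 953 mm⁴
Total I = 59 983 190 mm⁴.
Extreme fibre distance c = 99.29303 mm; S = I/c = 604102.7 mm³.

S_x ≈ 6.0410 × 10⁵ mm³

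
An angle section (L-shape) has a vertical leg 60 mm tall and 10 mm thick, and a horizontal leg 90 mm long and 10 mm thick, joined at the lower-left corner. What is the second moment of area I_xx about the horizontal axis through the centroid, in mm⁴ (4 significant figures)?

I_xx ≈ 4.010 × 10⁵ mm⁴

Decompose the section into non-overlapping parts with the origin at the bottom-left of its bounding rectangle.
Vertical leg: 10 × 60, A = 600 mm², y = 30 mm, Ī = 180 000 mm⁴.
Horizontal leg (remainder): 80 × 10, A = 800 mm², y = 5 mm, Ī = 6666.67 mm⁴.
Centroid: ȳ = ΣA·y / ΣA = 15.7143 mm.
Transfer each piece to the horizontal axis through the centroid using Ī + A·d² with d = y − 15.7143:
  vertical leg: d = 14.2857 mm → contributes +302 449 mm⁴
  horizontal leg (remainder): d = -10.7143 mm → contributes +98503.4 mm⁴
Total I = 400 952 mm⁴.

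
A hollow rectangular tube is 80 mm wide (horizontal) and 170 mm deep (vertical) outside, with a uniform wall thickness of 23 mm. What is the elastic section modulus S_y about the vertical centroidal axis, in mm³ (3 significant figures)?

Split into non-overlapping primitives; take the origin at the lower-left of the bounding box.
Outer rectangle: 80 × 170, A = 13 600 mm², x = 40 mm, Ī = 7 253 333 mm⁴.
Inner void (subtracted): 34 × 124, A = 4 216 mm², x = 40 mm, Ī = 406 141 mm⁴.
By symmetry the centroid is at mid-width, x̄ = 40 mm.
All pieces are centred on the vertical centroidal axis, so I = ΣĪ (holes subtracted) = 6 847 192 mm⁴.
Extreme fibre distance c = 40 mm; S = I/c = 171 180 mm³.

S_y ≈ 1.71 × 10⁵ mm³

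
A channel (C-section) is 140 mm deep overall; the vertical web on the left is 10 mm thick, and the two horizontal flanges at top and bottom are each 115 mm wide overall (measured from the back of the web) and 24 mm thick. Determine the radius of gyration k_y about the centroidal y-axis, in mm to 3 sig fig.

k_y ≈ 35.8 mm

Split into non-overlapping primitives; take the origin at the lower-left of the bounding box.
Web: 10 × 140, A = 1 400 mm², x = 5 mm, Ī = 11 667 mm⁴.
Top flange (beyond web): 105 × 24, A = 2 520 mm², x = 62.5 mm, Ī = 2 315 250 mm⁴.
Bottom flange (beyond web): 105 × 24, A = 2 520 mm², x = 62.5 mm, Ī = 2 315 250 mm⁴.
Centroid: x̄ = ΣA·x / ΣA = 50 mm.
Transfer each piece to the centroidal y-axis using Ī + A·d² with d = x − 50:
  web: d = -45 mm → contributes +2 846 667 mm⁴
  top flange (beyond web): d = 12.5 mm → contributes +2 709 000 mm⁴
  bottom flange (beyond web): d = 12.5 mm → contributes +2 709 000 mm⁴
Total I = 8 264 667 mm⁴.
Radius of gyration: k = √(I/A) = √(8 264 667 / 6 440) = 35.824 mm.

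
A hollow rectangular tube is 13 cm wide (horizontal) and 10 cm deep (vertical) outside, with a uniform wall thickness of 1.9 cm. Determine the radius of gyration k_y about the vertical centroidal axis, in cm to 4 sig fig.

k_y ≈ 4.425 cm

Treat the section as a set of non-overlapping primitives; coordinates are from the bounding-box lower-left.
Outer rectangle: 13 × 10, A = 130 cm², x = 6.5 cm, Ī = 1830.83 cm⁴.
Inner void (subtracted): 9.2 × 6.2, A = 57.04 cm², x = 6.5 cm, Ī = 402.322 cm⁴.
By symmetry the centroid is at mid-width, x̄ = 6.5 cm.
All pieces are centred on the vertical centroidal axis, so I = ΣĪ (holes subtracted) = 1428.51 cm⁴.
Radius of gyration: k = √(I/A) = √(1428.51 / 72.96) = 4.42486 cm.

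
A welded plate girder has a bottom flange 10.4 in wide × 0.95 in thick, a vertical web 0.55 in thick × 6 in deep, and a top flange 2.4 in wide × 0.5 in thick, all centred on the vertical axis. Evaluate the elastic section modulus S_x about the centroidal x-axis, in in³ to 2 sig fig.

S_x ≈ 14 in³

Split into non-overlapping primitives; take the origin at the lower-left of the bounding box.
Bottom plate: 10.4 × 0.95, A = 9.88 in², y = 0.475 in, Ī = 0.7431 in⁴.
Web plate: 0.55 × 6, A = 3.3 in², y = 3.95 in, Ī = 9.9 in⁴.
Top plate: 2.4 × 0.5, A = 1.2 in², y = 7.2 in, Ī = 0.025 in⁴.
Centroid: ȳ = ΣA·y / ΣA = 1.834 in.
Transfer each piece to the centroidal x-axis using Ī + A·d² with d = y − 1.834:
  bottom plate: d = -1.359 in → contributes +18.98 in⁴
  web plate: d = 2.116 in → contributes +24.68 in⁴
  top plate: d = 5.366 in → contributes +34.58 in⁴
Total I = 78.24 in⁴.
Extreme fibre distance c = 5.616 in; S = I/c = 13.93 in³.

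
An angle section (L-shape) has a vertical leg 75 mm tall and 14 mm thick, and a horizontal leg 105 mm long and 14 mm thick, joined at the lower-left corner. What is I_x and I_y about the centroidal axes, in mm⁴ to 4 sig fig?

Treat the section as a set of non-overlapping primitives; coordinates are from the bounding-box lower-left.
Vertical leg: 14 × 75, A = 1 050 mm², y = 37.5 mm, Ī = 492 188 mm⁴.
Horizontal leg (remainder): 91 × 14, A = 1 274 mm², y = 7 mm, Ī = 20808.7 mm⁴.
Centroid: ȳ = ΣA·y / ΣA = 20.7801 mm.
Transfer each piece to the centroidal x-axis using Ī + A·d² with d = y − 20.7801:
  vertical leg: d = 16.7199 mm → contributes +785 720 mm⁴
  horizontal leg (remainder): d = -13.7801 mm → contributes +262 731 mm⁴
Total I = 1 048 450 mm⁴.
For the y-axis: x̄ = 35.7801 mm.
Repeating about the centroidal y-axis gives I_y = 2 482 820 mm⁴.

I_x ≈ 1.048 × 10⁶ mm⁴, I_y ≈ 2.483 × 10⁶ mm⁴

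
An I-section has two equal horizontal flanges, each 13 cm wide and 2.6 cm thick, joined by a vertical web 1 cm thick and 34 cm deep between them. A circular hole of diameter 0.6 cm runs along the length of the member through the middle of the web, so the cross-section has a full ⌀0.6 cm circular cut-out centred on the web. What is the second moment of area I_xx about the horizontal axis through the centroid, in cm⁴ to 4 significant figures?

I_xx ≈ 2.595 × 10⁴ cm⁴

Decompose the section into non-overlapping parts with the origin at the bottom-left of its bounding rectangle.
Bottom flange: 13 × 2.6, A = 33.8 cm², y = 1.3 cm, Ī = 19.0407 cm⁴.
Web: 1 × 34, A = 34 cm², y = 19.6 cm, Ī = 3275.33 cm⁴.
Top flange: 13 × 2.6, A = 33.8 cm², y = 37.9 cm, Ī = 19.0407 cm⁴.
Hole (subtracted): ⌀0.6, A = 0.282743 cm², y = 19.6 cm, Ī = 0.00636173 cm⁴.
By symmetry the centroid is at mid-height, ȳ = 19.6 cm.
Transfer each piece to the horizontal axis through the centroid using Ī + A·d² with d = y − 19.6:
  bottom flange: d = -18.3 cm → contributes +11338.3 cm⁴
  web: d = 0 cm → contributes +3275.33 cm⁴
  top flange: d = 18.3 cm → contributes +11338.3 cm⁴
  hole: d = 0 cm → contributes −0.00636173 cm⁴
Total I = 25 952 cm⁴.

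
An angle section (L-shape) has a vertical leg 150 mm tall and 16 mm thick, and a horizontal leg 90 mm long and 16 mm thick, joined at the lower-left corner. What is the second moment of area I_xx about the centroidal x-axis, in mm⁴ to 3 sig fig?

I_xx ≈ 8.08 × 10⁶ mm⁴

Break the section into simple shapes (no overlaps), measuring from the bottom-left corner of the bounding box.
Vertical leg: 16 × 150, A = 2 400 mm², y = 75 mm, Ī = 4 500 000 mm⁴.
Horizontal leg (remainder): 74 × 16, A = 1 184 mm², y = 8 mm, Ī = 25 259 mm⁴.
Centroid: ȳ = ΣA·y / ΣA = 52.866 mm.
Transfer each piece to the centroidal x-axis using Ī + A·d² with d = y − 52.866:
  vertical leg: d = 22.134 mm → contributes +5 675 786 mm⁴
  horizontal leg (remainder): d = -44.866 mm → contributes +2 408 608 mm⁴
Total I = 8 084 394 mm⁴.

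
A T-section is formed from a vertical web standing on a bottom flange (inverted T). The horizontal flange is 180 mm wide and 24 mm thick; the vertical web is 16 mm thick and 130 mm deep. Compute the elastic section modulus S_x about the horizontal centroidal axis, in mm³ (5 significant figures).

Break the section into simple shapes (no overlaps), measuring from the bottom-left corner of the bounding box.
Flange: 180 × 24, A = 4 320 mm², y = 12 mm, Ī = 207 360 mm⁴.
Web: 16 × 130, A = 2 080 mm², y = 89 mm, Ī = 2 929 333 mm⁴.
Centroid: ȳ = ΣA·y / ΣA = 37.025 mm.
Transfer each piece to the horizontal centroidal axis using Ī + A·d² with d = y − 37.025:
  flange: d = -25.025 mm → contributes +2 912 763 mm⁴
  web: d = 51.975 mm → contributes +8 548 247 mm⁴
Total I = 11 461 009 mm⁴.
Extreme fibre distance c = 116.975 mm; S = I/c = 97978.28 mm³.

S_x ≈ 9.7978 × 10⁴ mm³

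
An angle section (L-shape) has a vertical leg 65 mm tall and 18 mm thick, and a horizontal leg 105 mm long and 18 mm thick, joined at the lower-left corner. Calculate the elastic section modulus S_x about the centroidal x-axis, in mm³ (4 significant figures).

Split into non-overlapping primitives; take the origin at the lower-left of the bounding box.
Vertical leg: 18 × 65, A = 1 170 mm², y = 32.5 mm, Ī = 411 938 mm⁴.
Horizontal leg (remainder): 87 × 18, A = 1 566 mm², y = 9 mm, Ī = 42 282 mm⁴.
Centroid: ȳ = ΣA·y / ΣA = 19.0493 mm.
Transfer each piece to the centroidal x-axis using Ī + A·d² with d = y − 19.0493:
  vertical leg: d = 13.4507 mm → contributes +623 614 mm⁴
  horizontal leg (remainder): d = -10.0493 mm → contributes +200 431 mm⁴
Total I = 824 045 mm⁴.
Extreme fibre distance c = 45.9507 mm; S = I/c = 17933.3 mm³.

S_x ≈ 1.793 × 10⁴ mm³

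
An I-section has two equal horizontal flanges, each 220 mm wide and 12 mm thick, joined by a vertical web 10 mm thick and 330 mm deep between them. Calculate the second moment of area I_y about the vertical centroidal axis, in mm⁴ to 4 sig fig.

I_y ≈ 2.132 × 10⁷ mm⁴

Split into non-overlapping primitives; take the origin at the lower-left of the bounding box.
Bottom flange: 220 × 12, A = 2 640 mm², x = 110 mm, Ī = 10 648 000 mm⁴.
Web: 10 × 330, A = 3 300 mm², x = 110 mm, Ī = 27 500 mm⁴.
Top flange: 220 × 12, A = 2 640 mm², x = 110 mm, Ī = 10 648 000 mm⁴.
By symmetry the centroid is at mid-width, x̄ = 110 mm.
All pieces are centred on the vertical centroidal axis, so I = ΣĪ = 21 323 500 mm⁴.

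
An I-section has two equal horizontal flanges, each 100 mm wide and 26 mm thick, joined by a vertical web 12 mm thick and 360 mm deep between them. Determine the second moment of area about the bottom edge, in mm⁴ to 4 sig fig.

Decompose the section into non-overlapping parts with the origin at the bottom-left of its bounding rectangle.
Bottom flange: 100 × 26, A = 2 600 mm², y = 13 mm, Ī = 146 467 mm⁴.
Web: 12 × 360, A = 4 320 mm², y = 206 mm, Ī = 46 656 000 mm⁴.
Top flange: 100 × 26, A = 2 600 mm², y = 399 mm, Ī = 146 467 mm⁴.
Transfer each piece to a horizontal axis along the bottom face using Ī + A·d² with d = y − 0:
  bottom flange: d = 13 mm → contributes +585 867 mm⁴
  web: d = 206 mm → contributes +229 979 520 mm⁴
  top flange: d = 399 mm → contributes +414 069 067 mm⁴
Total I = 644 634 453 mm⁴.

I_base ≈ 6.446 × 10⁸ mm⁴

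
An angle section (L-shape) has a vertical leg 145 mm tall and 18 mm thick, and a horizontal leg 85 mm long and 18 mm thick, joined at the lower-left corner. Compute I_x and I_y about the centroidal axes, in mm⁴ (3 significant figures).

I_x ≈ 7.93 × 10⁶ mm⁴, I_y ≈ 2.01 × 10⁶ mm⁴

Split into non-overlapping primitives; take the origin at the lower-left of the bounding box.
Vertical leg: 18 × 145, A = 2 610 mm², y = 72.5 mm, Ī = 4 572 938 mm⁴.
Horizontal leg (remainder): 67 × 18, A = 1 206 mm², y = 9 mm, Ī = 32 562 mm⁴.
Centroid: ȳ = ΣA·y / ΣA = 52.432 mm.
Transfer each piece to the centroidal x-axis using Ī + A·d² with d = y − 52.432:
  vertical leg: d = 20.068 mm → contributes +5 624 090 mm⁴
  horizontal leg (remainder): d = -43.432 mm → contributes +2 307 445 mm⁴
Total I = 7 931 535 mm⁴.
For the y-axis: x̄ = 22.432 mm.
Repeating about the centroidal y-axis gives I_y = 2 011 515 mm⁴.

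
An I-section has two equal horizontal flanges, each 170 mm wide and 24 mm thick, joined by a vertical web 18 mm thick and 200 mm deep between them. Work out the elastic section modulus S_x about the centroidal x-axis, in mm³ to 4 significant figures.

S_x ≈ 9.254 × 10⁵ mm³

Decompose the section into non-overlapping parts with the origin at the bottom-left of its bounding rectangle.
Bottom flange: 170 × 24, A = 4 080 mm², y = 12 mm, Ī = 195 840 mm⁴.
Web: 18 × 200, A = 3 600 mm², y = 124 mm, Ī = 12 000 000 mm⁴.
Top flange: 170 × 24, A = 4 080 mm², y = 236 mm, Ī = 195 840 mm⁴.
By symmetry the centroid is at mid-height, ȳ = 124 mm.
Transfer each piece to the centroidal x-axis using Ī + A·d² with d = y − 124:
  bottom flange: d = -112 mm → contributes +51 375 360 mm⁴
  web: d = 0 mm → contributes +12 000 000 mm⁴
  top flange: d = 112 mm → contributes +51 375 360 mm⁴
Total I = 114 750 720 mm⁴.
Extreme fibre distance c = 124 mm; S = I/c = 925 409 mm³.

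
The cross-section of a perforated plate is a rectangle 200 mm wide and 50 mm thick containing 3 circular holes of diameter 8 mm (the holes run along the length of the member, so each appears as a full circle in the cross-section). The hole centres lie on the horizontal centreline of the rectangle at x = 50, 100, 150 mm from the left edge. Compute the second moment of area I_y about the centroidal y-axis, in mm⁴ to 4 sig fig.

I_y ≈ 3.308 × 10⁷ mm⁴

Decompose the section into non-overlapping parts with the origin at the bottom-left of its bounding rectangle.
Plate: 200 × 50, A = 10 000 mm², x = 100 mm, Ī = 33 333 333 mm⁴.
Hole 1 (subtracted): ⌀8, A = 50.2655 mm², x = 50 mm, Ī = 201.062 mm⁴.
Hole 2 (subtracted): ⌀8, A = 50.2655 mm², x = 100 mm, Ī = 201.062 mm⁴.
Hole 3 (subtracted): ⌀8, A = 50.2655 mm², x = 150 mm, Ī = 201.062 mm⁴.
By symmetry the centroid is at mid-width, x̄ = 100 mm.
Transfer each piece to the centroidal y-axis using Ī + A·d² with d = x − 100:
  plate: d = 0 mm → contributes +33 333 333 mm⁴
  hole 1: d = -50 mm → contributes −125 865 mm⁴
  hole 2: d = 0 mm → contributes −201.062 mm⁴
  hole 3: d = 50 mm → contributes −125 865 mm⁴
Total I = 33 081 403 mm⁴.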